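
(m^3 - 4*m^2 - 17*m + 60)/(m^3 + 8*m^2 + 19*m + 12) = (m^2 - 8*m + 15)/(m^2 + 4*m + 3)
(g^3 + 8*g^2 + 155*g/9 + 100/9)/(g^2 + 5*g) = g + 3 + 20/(9*g)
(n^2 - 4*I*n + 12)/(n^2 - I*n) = (n^2 - 4*I*n + 12)/(n*(n - I))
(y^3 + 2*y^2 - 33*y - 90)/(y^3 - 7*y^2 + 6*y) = (y^2 + 8*y + 15)/(y*(y - 1))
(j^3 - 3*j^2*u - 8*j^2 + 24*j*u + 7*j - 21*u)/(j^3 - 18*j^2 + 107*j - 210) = (j^2 - 3*j*u - j + 3*u)/(j^2 - 11*j + 30)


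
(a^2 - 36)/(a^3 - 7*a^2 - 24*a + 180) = (a + 6)/(a^2 - a - 30)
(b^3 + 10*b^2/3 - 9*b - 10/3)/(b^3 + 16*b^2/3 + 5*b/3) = (b - 2)/b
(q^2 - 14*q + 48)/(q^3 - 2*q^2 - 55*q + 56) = (q - 6)/(q^2 + 6*q - 7)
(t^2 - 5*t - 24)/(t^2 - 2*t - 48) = (t + 3)/(t + 6)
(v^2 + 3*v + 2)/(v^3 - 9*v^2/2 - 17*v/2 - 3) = 2*(v + 2)/(2*v^2 - 11*v - 6)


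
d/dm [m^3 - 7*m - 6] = 3*m^2 - 7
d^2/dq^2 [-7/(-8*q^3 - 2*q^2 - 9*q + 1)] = 14*(-2*(12*q + 1)*(8*q^3 + 2*q^2 + 9*q - 1) + (24*q^2 + 4*q + 9)^2)/(8*q^3 + 2*q^2 + 9*q - 1)^3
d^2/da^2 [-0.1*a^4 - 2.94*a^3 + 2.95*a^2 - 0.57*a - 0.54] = -1.2*a^2 - 17.64*a + 5.9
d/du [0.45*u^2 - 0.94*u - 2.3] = 0.9*u - 0.94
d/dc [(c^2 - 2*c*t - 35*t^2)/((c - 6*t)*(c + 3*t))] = t*(-c^2 + 34*c*t - 69*t^2)/(c^4 - 6*c^3*t - 27*c^2*t^2 + 108*c*t^3 + 324*t^4)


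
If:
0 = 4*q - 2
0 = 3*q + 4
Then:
No Solution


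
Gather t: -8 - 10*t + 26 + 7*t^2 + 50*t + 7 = 7*t^2 + 40*t + 25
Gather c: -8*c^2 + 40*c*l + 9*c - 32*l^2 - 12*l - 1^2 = -8*c^2 + c*(40*l + 9) - 32*l^2 - 12*l - 1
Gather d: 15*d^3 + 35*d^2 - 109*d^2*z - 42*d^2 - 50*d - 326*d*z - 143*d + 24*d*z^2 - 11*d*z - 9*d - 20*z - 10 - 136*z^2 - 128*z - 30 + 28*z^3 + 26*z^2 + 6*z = 15*d^3 + d^2*(-109*z - 7) + d*(24*z^2 - 337*z - 202) + 28*z^3 - 110*z^2 - 142*z - 40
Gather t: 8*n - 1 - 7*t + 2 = 8*n - 7*t + 1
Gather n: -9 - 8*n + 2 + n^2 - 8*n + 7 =n^2 - 16*n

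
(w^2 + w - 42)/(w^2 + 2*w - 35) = (w - 6)/(w - 5)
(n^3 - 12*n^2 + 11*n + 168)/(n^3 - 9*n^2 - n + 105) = (n - 8)/(n - 5)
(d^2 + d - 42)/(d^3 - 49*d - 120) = (-d^2 - d + 42)/(-d^3 + 49*d + 120)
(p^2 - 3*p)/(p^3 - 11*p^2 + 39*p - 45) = p/(p^2 - 8*p + 15)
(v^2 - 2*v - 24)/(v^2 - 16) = (v - 6)/(v - 4)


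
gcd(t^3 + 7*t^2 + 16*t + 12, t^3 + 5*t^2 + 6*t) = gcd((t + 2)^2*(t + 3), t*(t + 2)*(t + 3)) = t^2 + 5*t + 6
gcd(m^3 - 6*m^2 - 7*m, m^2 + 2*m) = m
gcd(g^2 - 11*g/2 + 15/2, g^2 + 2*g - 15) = g - 3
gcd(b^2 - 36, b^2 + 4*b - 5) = 1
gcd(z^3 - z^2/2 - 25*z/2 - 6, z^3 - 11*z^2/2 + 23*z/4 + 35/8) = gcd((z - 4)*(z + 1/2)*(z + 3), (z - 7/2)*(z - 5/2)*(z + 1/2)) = z + 1/2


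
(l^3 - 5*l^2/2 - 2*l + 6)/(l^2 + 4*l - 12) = (l^2 - l/2 - 3)/(l + 6)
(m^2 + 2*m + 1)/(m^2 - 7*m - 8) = (m + 1)/(m - 8)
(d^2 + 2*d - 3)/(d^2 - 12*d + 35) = (d^2 + 2*d - 3)/(d^2 - 12*d + 35)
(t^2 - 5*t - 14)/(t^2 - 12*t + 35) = (t + 2)/(t - 5)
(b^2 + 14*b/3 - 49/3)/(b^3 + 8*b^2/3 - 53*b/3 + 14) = (b + 7)/(b^2 + 5*b - 6)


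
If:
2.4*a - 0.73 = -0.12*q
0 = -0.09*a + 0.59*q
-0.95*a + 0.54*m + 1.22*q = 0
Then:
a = 0.30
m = 0.43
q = 0.05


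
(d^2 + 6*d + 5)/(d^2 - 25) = (d + 1)/(d - 5)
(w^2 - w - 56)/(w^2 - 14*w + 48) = (w + 7)/(w - 6)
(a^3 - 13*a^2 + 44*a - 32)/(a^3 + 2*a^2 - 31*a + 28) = (a - 8)/(a + 7)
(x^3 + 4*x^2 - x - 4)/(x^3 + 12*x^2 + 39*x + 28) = (x - 1)/(x + 7)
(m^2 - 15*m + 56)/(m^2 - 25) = (m^2 - 15*m + 56)/(m^2 - 25)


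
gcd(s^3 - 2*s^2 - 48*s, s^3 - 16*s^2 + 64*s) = s^2 - 8*s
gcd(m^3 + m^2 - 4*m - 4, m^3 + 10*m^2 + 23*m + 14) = m^2 + 3*m + 2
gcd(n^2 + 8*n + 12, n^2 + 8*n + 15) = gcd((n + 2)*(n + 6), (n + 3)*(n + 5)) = 1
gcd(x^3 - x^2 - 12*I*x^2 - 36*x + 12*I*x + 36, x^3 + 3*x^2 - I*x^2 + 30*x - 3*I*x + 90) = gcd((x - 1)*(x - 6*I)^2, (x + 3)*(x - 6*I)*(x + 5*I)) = x - 6*I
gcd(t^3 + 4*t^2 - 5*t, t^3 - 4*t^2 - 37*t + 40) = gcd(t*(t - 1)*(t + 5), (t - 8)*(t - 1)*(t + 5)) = t^2 + 4*t - 5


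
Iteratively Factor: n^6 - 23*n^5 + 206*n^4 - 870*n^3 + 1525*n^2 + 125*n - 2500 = (n - 5)*(n^5 - 18*n^4 + 116*n^3 - 290*n^2 + 75*n + 500) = (n - 5)*(n + 1)*(n^4 - 19*n^3 + 135*n^2 - 425*n + 500) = (n - 5)^2*(n + 1)*(n^3 - 14*n^2 + 65*n - 100) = (n - 5)^3*(n + 1)*(n^2 - 9*n + 20) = (n - 5)^3*(n - 4)*(n + 1)*(n - 5)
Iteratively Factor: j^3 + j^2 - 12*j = (j + 4)*(j^2 - 3*j) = (j - 3)*(j + 4)*(j)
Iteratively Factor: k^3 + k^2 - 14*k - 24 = (k + 3)*(k^2 - 2*k - 8) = (k - 4)*(k + 3)*(k + 2)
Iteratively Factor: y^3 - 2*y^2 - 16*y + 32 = (y - 2)*(y^2 - 16) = (y - 4)*(y - 2)*(y + 4)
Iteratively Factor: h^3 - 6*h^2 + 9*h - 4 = (h - 1)*(h^2 - 5*h + 4) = (h - 4)*(h - 1)*(h - 1)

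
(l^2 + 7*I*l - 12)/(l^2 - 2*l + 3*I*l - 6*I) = (l + 4*I)/(l - 2)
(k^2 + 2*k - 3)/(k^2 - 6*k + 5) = (k + 3)/(k - 5)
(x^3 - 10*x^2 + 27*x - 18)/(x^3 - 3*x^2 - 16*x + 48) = (x^2 - 7*x + 6)/(x^2 - 16)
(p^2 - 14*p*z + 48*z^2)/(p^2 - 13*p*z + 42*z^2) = (-p + 8*z)/(-p + 7*z)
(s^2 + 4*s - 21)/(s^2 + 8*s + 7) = (s - 3)/(s + 1)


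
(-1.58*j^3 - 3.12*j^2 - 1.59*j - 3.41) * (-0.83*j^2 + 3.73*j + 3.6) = 1.3114*j^5 - 3.3038*j^4 - 16.0059*j^3 - 14.3324*j^2 - 18.4433*j - 12.276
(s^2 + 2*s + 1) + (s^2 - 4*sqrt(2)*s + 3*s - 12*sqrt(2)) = 2*s^2 - 4*sqrt(2)*s + 5*s - 12*sqrt(2) + 1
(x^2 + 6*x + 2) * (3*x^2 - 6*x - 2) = 3*x^4 + 12*x^3 - 32*x^2 - 24*x - 4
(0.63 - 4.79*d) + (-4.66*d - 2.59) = -9.45*d - 1.96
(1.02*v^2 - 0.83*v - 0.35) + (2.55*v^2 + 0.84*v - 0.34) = 3.57*v^2 + 0.01*v - 0.69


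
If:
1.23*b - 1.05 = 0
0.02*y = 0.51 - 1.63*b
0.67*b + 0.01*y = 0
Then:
No Solution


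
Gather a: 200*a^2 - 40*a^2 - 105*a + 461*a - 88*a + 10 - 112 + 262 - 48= 160*a^2 + 268*a + 112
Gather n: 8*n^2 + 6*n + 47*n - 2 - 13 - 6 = 8*n^2 + 53*n - 21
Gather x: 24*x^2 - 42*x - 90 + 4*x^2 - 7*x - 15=28*x^2 - 49*x - 105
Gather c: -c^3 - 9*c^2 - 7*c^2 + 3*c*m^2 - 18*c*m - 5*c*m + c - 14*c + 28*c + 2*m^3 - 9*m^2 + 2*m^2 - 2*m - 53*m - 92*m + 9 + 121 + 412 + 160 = -c^3 - 16*c^2 + c*(3*m^2 - 23*m + 15) + 2*m^3 - 7*m^2 - 147*m + 702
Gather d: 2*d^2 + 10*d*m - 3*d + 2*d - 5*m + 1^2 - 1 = 2*d^2 + d*(10*m - 1) - 5*m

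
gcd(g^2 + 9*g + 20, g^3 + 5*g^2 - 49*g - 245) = g + 5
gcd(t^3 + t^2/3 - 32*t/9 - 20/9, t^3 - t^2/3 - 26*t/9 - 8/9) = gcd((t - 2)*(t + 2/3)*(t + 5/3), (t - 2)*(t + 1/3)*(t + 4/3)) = t - 2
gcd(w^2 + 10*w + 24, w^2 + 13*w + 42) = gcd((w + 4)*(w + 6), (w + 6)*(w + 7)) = w + 6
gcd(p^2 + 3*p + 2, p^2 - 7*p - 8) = p + 1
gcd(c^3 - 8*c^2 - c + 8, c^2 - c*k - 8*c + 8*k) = c - 8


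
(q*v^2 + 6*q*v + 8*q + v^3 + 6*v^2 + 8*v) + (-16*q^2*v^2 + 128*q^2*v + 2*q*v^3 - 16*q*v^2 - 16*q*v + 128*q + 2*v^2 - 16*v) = -16*q^2*v^2 + 128*q^2*v + 2*q*v^3 - 15*q*v^2 - 10*q*v + 136*q + v^3 + 8*v^2 - 8*v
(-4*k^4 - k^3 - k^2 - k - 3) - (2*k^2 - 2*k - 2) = -4*k^4 - k^3 - 3*k^2 + k - 1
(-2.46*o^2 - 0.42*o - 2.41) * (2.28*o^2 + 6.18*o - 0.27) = -5.6088*o^4 - 16.1604*o^3 - 7.4262*o^2 - 14.7804*o + 0.6507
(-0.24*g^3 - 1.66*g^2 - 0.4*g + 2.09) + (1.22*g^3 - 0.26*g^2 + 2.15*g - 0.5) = 0.98*g^3 - 1.92*g^2 + 1.75*g + 1.59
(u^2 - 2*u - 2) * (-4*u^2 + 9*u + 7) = -4*u^4 + 17*u^3 - 3*u^2 - 32*u - 14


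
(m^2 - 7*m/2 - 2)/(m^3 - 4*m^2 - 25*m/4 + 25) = 2*(2*m + 1)/(4*m^2 - 25)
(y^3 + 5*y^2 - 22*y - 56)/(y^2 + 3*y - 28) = y + 2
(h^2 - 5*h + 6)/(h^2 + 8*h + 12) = (h^2 - 5*h + 6)/(h^2 + 8*h + 12)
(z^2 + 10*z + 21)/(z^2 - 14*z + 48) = (z^2 + 10*z + 21)/(z^2 - 14*z + 48)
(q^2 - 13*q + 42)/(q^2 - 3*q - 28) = (q - 6)/(q + 4)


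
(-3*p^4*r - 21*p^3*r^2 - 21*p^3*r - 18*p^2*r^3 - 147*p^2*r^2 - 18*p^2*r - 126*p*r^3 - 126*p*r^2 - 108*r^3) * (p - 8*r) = -3*p^5*r + 3*p^4*r^2 - 21*p^4*r + 150*p^3*r^3 + 21*p^3*r^2 - 18*p^3*r + 144*p^2*r^4 + 1050*p^2*r^3 + 18*p^2*r^2 + 1008*p*r^4 + 900*p*r^3 + 864*r^4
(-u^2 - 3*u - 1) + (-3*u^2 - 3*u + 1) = -4*u^2 - 6*u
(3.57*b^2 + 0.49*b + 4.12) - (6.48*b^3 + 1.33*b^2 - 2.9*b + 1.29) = -6.48*b^3 + 2.24*b^2 + 3.39*b + 2.83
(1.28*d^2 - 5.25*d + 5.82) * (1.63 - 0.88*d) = -1.1264*d^3 + 6.7064*d^2 - 13.6791*d + 9.4866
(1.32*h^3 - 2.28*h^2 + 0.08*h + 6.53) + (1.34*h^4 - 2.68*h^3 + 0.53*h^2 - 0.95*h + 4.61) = 1.34*h^4 - 1.36*h^3 - 1.75*h^2 - 0.87*h + 11.14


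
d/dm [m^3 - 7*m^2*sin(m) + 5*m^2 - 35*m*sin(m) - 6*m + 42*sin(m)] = -7*m^2*cos(m) + 3*m^2 - 14*m*sin(m) - 35*m*cos(m) + 10*m - 35*sin(m) + 42*cos(m) - 6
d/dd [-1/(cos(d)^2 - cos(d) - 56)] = (1 - 2*cos(d))*sin(d)/(sin(d)^2 + cos(d) + 55)^2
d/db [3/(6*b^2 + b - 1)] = 3*(-12*b - 1)/(6*b^2 + b - 1)^2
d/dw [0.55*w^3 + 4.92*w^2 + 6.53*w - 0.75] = 1.65*w^2 + 9.84*w + 6.53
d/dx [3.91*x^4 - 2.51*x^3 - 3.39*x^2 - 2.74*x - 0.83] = 15.64*x^3 - 7.53*x^2 - 6.78*x - 2.74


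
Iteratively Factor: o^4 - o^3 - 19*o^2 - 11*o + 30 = (o - 1)*(o^3 - 19*o - 30) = (o - 1)*(o + 3)*(o^2 - 3*o - 10) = (o - 5)*(o - 1)*(o + 3)*(o + 2)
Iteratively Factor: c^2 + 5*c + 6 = (c + 3)*(c + 2)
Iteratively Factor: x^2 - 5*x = (x - 5)*(x)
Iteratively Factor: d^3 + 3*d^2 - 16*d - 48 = (d - 4)*(d^2 + 7*d + 12) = (d - 4)*(d + 4)*(d + 3)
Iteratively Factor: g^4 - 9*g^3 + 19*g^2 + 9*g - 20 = (g + 1)*(g^3 - 10*g^2 + 29*g - 20) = (g - 4)*(g + 1)*(g^2 - 6*g + 5) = (g - 4)*(g - 1)*(g + 1)*(g - 5)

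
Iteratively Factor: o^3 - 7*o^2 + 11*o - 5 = (o - 5)*(o^2 - 2*o + 1) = (o - 5)*(o - 1)*(o - 1)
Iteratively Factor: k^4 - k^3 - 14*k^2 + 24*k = (k)*(k^3 - k^2 - 14*k + 24) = k*(k + 4)*(k^2 - 5*k + 6) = k*(k - 3)*(k + 4)*(k - 2)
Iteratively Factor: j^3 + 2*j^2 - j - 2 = (j - 1)*(j^2 + 3*j + 2) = (j - 1)*(j + 2)*(j + 1)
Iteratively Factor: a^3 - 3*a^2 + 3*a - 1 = (a - 1)*(a^2 - 2*a + 1) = (a - 1)^2*(a - 1)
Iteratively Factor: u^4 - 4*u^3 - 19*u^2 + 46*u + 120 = (u - 5)*(u^3 + u^2 - 14*u - 24) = (u - 5)*(u + 2)*(u^2 - u - 12) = (u - 5)*(u + 2)*(u + 3)*(u - 4)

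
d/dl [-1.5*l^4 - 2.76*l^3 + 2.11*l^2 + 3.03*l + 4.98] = -6.0*l^3 - 8.28*l^2 + 4.22*l + 3.03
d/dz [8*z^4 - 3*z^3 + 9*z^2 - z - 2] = 32*z^3 - 9*z^2 + 18*z - 1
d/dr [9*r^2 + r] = 18*r + 1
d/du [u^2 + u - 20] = 2*u + 1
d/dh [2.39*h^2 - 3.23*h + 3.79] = 4.78*h - 3.23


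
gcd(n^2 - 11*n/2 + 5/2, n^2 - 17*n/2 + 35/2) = n - 5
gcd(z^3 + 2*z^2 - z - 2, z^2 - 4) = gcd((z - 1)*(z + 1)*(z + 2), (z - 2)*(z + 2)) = z + 2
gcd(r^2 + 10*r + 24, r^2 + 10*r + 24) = r^2 + 10*r + 24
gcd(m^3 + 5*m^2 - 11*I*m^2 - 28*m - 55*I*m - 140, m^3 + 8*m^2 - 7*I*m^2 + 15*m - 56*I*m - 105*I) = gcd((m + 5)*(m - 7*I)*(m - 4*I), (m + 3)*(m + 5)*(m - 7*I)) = m^2 + m*(5 - 7*I) - 35*I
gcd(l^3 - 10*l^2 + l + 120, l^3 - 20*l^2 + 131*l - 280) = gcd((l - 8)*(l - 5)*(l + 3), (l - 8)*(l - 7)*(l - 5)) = l^2 - 13*l + 40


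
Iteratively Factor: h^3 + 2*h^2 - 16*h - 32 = (h + 4)*(h^2 - 2*h - 8) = (h + 2)*(h + 4)*(h - 4)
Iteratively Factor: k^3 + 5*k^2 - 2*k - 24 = (k + 4)*(k^2 + k - 6) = (k - 2)*(k + 4)*(k + 3)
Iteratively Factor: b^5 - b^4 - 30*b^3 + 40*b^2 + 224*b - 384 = (b - 2)*(b^4 + b^3 - 28*b^2 - 16*b + 192) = (b - 3)*(b - 2)*(b^3 + 4*b^2 - 16*b - 64) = (b - 3)*(b - 2)*(b + 4)*(b^2 - 16) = (b - 3)*(b - 2)*(b + 4)^2*(b - 4)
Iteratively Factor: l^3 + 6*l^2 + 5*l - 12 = (l + 4)*(l^2 + 2*l - 3) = (l + 3)*(l + 4)*(l - 1)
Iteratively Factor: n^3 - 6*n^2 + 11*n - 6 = (n - 3)*(n^2 - 3*n + 2) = (n - 3)*(n - 1)*(n - 2)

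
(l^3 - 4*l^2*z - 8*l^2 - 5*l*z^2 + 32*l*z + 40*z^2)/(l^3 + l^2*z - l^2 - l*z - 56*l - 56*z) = (l - 5*z)/(l + 7)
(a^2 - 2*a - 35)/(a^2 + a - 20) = (a - 7)/(a - 4)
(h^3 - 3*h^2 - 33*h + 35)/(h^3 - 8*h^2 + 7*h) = (h + 5)/h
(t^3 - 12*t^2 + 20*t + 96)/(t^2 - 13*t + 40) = (t^2 - 4*t - 12)/(t - 5)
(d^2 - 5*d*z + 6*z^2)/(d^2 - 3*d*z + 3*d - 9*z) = (d - 2*z)/(d + 3)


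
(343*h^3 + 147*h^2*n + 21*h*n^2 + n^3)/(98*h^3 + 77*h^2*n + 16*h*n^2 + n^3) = (7*h + n)/(2*h + n)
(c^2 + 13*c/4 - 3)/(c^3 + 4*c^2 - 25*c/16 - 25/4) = 4*(4*c - 3)/(16*c^2 - 25)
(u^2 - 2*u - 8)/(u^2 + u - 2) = (u - 4)/(u - 1)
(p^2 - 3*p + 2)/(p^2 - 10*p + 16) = (p - 1)/(p - 8)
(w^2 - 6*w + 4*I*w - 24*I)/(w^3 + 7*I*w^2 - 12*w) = (w - 6)/(w*(w + 3*I))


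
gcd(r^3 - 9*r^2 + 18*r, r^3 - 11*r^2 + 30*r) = r^2 - 6*r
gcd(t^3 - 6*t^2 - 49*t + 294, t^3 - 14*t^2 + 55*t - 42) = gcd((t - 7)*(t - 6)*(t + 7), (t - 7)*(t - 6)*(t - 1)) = t^2 - 13*t + 42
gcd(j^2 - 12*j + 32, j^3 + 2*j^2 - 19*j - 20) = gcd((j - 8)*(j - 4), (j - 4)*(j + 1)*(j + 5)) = j - 4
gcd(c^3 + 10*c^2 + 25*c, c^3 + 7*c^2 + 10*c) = c^2 + 5*c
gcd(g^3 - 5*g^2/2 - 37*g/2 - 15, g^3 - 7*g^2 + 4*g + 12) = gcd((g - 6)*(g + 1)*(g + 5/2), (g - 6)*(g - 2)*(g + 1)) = g^2 - 5*g - 6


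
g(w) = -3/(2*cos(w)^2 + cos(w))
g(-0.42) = -1.16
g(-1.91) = 26.95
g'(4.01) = -101.88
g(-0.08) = -1.01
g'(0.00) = 0.00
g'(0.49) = -1.07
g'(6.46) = -0.31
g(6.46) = -1.03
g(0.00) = -1.00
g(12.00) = -1.32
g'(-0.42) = 0.85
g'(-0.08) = 0.13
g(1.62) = 67.65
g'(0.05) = -0.08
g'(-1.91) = -75.57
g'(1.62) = -1223.91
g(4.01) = -15.90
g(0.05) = -1.00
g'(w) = -3*(4*sin(w)*cos(w) + sin(w))/(2*cos(w)^2 + cos(w))^2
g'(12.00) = 1.37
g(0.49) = -1.23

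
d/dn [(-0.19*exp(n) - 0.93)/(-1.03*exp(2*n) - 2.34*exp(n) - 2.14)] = (-(0.19*exp(n) + 0.93)*(2.06*exp(n) + 2.34) + 0.1957*exp(2*n) + 0.4446*exp(n) + 0.4066)*exp(n)/(1.03*exp(2*n) + 2.34*exp(n) + 2.14)^2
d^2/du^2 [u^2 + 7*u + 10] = 2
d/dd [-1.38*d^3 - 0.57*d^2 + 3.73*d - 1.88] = -4.14*d^2 - 1.14*d + 3.73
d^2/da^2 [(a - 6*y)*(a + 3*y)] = 2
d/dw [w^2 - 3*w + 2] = 2*w - 3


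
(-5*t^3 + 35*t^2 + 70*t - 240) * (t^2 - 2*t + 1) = -5*t^5 + 45*t^4 - 5*t^3 - 345*t^2 + 550*t - 240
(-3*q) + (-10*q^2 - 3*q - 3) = -10*q^2 - 6*q - 3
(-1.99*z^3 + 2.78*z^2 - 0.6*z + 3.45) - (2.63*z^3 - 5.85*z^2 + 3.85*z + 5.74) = -4.62*z^3 + 8.63*z^2 - 4.45*z - 2.29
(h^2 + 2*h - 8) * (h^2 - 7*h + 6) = h^4 - 5*h^3 - 16*h^2 + 68*h - 48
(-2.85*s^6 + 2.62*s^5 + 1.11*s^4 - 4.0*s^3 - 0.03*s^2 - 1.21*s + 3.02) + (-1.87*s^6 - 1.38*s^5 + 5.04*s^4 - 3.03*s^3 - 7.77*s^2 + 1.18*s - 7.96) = -4.72*s^6 + 1.24*s^5 + 6.15*s^4 - 7.03*s^3 - 7.8*s^2 - 0.03*s - 4.94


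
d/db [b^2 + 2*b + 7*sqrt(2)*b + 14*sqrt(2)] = 2*b + 2 + 7*sqrt(2)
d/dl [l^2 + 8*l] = 2*l + 8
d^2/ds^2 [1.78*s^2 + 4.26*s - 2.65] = 3.56000000000000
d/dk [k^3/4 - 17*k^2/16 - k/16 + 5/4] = 3*k^2/4 - 17*k/8 - 1/16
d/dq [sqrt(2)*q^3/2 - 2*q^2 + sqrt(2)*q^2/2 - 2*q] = 3*sqrt(2)*q^2/2 - 4*q + sqrt(2)*q - 2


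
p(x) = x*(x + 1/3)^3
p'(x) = 3*x*(x + 1/3)^2 + (x + 1/3)^3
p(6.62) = 2225.55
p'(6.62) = 1296.39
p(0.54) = 0.36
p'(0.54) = 1.90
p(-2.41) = 21.58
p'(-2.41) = -40.14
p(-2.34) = 18.91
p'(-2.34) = -36.35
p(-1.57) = 2.97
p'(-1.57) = -9.09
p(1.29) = 5.52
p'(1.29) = 14.48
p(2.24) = 38.17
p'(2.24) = 61.54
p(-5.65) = 849.12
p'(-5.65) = -629.41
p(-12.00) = 19055.56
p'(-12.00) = -6487.96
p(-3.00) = 56.89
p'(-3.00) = -82.96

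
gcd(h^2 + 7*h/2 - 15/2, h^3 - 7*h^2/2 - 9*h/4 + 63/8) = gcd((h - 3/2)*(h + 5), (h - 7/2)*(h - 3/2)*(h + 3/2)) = h - 3/2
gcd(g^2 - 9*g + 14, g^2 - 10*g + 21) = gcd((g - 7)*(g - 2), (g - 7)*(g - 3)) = g - 7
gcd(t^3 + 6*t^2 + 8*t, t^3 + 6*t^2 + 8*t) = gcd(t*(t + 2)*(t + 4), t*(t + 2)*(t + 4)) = t^3 + 6*t^2 + 8*t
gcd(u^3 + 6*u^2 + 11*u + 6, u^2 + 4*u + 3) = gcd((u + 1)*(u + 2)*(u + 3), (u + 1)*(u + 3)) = u^2 + 4*u + 3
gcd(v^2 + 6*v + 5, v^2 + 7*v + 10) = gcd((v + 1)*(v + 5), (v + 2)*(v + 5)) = v + 5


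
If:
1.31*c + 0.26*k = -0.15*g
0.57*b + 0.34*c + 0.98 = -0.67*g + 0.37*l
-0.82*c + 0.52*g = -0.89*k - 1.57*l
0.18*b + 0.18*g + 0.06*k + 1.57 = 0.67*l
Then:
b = 12.3652319179241*l - 23.9473779874228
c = 0.283526041988515*l + 0.0232961190490904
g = 18.8986339885885 - 10.111314996258*l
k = 4.40491590166823*l - 11.0204346701638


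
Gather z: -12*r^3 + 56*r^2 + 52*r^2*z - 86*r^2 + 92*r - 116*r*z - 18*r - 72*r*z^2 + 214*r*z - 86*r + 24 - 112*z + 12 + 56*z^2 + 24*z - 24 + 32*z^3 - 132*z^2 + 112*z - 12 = -12*r^3 - 30*r^2 - 12*r + 32*z^3 + z^2*(-72*r - 76) + z*(52*r^2 + 98*r + 24)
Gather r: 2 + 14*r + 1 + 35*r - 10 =49*r - 7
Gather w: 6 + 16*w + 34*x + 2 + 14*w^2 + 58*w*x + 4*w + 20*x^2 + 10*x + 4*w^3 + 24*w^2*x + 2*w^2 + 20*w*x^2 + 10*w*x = 4*w^3 + w^2*(24*x + 16) + w*(20*x^2 + 68*x + 20) + 20*x^2 + 44*x + 8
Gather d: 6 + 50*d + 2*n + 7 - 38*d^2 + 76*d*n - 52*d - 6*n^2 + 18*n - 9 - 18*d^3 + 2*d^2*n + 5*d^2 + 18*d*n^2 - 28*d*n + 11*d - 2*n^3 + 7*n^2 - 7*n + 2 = -18*d^3 + d^2*(2*n - 33) + d*(18*n^2 + 48*n + 9) - 2*n^3 + n^2 + 13*n + 6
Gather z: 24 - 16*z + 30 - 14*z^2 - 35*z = -14*z^2 - 51*z + 54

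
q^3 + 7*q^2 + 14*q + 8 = (q + 1)*(q + 2)*(q + 4)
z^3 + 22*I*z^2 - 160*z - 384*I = (z + 6*I)*(z + 8*I)^2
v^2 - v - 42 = (v - 7)*(v + 6)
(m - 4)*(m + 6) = m^2 + 2*m - 24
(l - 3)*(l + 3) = l^2 - 9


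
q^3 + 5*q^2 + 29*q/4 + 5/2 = (q + 1/2)*(q + 2)*(q + 5/2)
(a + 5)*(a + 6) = a^2 + 11*a + 30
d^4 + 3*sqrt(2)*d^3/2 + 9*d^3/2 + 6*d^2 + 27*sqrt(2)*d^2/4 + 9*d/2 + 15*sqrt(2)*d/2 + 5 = (d + 2)*(d + 5/2)*(d + sqrt(2)/2)*(d + sqrt(2))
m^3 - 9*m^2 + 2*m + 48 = (m - 8)*(m - 3)*(m + 2)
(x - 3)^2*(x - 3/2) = x^3 - 15*x^2/2 + 18*x - 27/2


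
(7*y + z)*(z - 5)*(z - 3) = 7*y*z^2 - 56*y*z + 105*y + z^3 - 8*z^2 + 15*z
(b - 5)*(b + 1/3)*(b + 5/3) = b^3 - 3*b^2 - 85*b/9 - 25/9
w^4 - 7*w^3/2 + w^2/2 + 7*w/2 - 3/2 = (w - 3)*(w - 1)*(w - 1/2)*(w + 1)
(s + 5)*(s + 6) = s^2 + 11*s + 30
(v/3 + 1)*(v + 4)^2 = v^3/3 + 11*v^2/3 + 40*v/3 + 16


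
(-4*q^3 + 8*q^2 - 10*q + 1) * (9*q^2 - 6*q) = -36*q^5 + 96*q^4 - 138*q^3 + 69*q^2 - 6*q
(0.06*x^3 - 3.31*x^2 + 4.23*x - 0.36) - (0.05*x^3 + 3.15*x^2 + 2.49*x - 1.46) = 0.01*x^3 - 6.46*x^2 + 1.74*x + 1.1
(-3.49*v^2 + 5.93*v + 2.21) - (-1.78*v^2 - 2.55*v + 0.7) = -1.71*v^2 + 8.48*v + 1.51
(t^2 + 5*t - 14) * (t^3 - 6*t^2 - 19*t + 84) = t^5 - t^4 - 63*t^3 + 73*t^2 + 686*t - 1176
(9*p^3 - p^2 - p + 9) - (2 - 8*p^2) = 9*p^3 + 7*p^2 - p + 7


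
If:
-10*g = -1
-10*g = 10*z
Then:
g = 1/10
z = -1/10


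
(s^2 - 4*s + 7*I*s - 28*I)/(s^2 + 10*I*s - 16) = (s^2 + s*(-4 + 7*I) - 28*I)/(s^2 + 10*I*s - 16)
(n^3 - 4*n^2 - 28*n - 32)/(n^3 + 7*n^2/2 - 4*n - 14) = 2*(n^2 - 6*n - 16)/(2*n^2 + 3*n - 14)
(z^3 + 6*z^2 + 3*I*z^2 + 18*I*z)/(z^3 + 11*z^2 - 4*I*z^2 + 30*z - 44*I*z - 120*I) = z*(z + 3*I)/(z^2 + z*(5 - 4*I) - 20*I)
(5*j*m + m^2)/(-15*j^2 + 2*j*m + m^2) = -m/(3*j - m)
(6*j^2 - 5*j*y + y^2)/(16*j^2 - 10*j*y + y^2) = (-3*j + y)/(-8*j + y)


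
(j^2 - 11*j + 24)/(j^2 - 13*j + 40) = (j - 3)/(j - 5)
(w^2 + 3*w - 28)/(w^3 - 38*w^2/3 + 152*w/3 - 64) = 3*(w + 7)/(3*w^2 - 26*w + 48)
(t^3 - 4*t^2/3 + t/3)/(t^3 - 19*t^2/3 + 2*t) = (t - 1)/(t - 6)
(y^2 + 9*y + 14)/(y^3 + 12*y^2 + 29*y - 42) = (y + 2)/(y^2 + 5*y - 6)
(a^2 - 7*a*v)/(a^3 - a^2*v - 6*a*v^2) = (-a + 7*v)/(-a^2 + a*v + 6*v^2)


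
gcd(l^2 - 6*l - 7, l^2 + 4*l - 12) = 1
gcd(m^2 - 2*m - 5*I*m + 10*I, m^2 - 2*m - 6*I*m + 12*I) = m - 2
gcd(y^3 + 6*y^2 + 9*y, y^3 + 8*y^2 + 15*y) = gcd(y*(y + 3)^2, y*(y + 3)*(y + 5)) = y^2 + 3*y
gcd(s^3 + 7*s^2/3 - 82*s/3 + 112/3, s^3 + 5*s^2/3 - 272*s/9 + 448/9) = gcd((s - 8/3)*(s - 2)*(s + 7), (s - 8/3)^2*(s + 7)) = s^2 + 13*s/3 - 56/3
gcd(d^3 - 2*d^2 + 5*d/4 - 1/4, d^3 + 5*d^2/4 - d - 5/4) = d - 1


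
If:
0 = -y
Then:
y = 0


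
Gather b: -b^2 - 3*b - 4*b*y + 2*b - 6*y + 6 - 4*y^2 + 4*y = -b^2 + b*(-4*y - 1) - 4*y^2 - 2*y + 6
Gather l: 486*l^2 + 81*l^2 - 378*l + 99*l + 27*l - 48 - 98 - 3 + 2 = 567*l^2 - 252*l - 147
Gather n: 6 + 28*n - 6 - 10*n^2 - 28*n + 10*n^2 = 0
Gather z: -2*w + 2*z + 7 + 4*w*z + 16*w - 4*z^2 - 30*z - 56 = 14*w - 4*z^2 + z*(4*w - 28) - 49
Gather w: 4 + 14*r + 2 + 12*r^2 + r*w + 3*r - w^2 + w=12*r^2 + 17*r - w^2 + w*(r + 1) + 6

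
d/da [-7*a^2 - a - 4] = -14*a - 1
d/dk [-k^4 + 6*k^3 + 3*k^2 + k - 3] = -4*k^3 + 18*k^2 + 6*k + 1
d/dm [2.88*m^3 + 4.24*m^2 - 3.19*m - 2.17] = 8.64*m^2 + 8.48*m - 3.19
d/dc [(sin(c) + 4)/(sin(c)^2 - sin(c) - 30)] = (-8*sin(c) + cos(c)^2 - 27)*cos(c)/(sin(c) + cos(c)^2 + 29)^2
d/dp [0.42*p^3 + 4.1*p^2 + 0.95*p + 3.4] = 1.26*p^2 + 8.2*p + 0.95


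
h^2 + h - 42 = (h - 6)*(h + 7)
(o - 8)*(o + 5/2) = o^2 - 11*o/2 - 20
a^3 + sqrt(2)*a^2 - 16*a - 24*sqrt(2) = (a - 3*sqrt(2))*(a + 2*sqrt(2))^2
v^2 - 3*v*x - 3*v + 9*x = (v - 3)*(v - 3*x)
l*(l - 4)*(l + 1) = l^3 - 3*l^2 - 4*l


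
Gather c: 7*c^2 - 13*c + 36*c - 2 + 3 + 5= 7*c^2 + 23*c + 6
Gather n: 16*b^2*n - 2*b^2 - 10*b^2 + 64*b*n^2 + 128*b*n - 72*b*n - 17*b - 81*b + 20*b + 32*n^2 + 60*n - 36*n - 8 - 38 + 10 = -12*b^2 - 78*b + n^2*(64*b + 32) + n*(16*b^2 + 56*b + 24) - 36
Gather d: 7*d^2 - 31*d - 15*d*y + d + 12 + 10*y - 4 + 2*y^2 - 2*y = 7*d^2 + d*(-15*y - 30) + 2*y^2 + 8*y + 8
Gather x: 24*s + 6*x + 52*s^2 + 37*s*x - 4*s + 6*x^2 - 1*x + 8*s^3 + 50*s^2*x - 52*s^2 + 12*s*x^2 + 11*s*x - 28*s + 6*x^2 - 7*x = 8*s^3 - 8*s + x^2*(12*s + 12) + x*(50*s^2 + 48*s - 2)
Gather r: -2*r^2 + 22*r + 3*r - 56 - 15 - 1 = -2*r^2 + 25*r - 72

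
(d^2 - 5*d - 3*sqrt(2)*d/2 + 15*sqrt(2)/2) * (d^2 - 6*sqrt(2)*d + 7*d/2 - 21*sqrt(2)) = d^4 - 15*sqrt(2)*d^3/2 - 3*d^3/2 + d^2/2 + 45*sqrt(2)*d^2/4 - 27*d + 525*sqrt(2)*d/4 - 315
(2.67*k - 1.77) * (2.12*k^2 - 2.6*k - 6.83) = 5.6604*k^3 - 10.6944*k^2 - 13.6341*k + 12.0891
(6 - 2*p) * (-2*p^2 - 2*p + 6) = 4*p^3 - 8*p^2 - 24*p + 36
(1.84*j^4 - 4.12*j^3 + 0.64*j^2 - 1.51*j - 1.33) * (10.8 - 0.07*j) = -0.1288*j^5 + 20.1604*j^4 - 44.5408*j^3 + 7.0177*j^2 - 16.2149*j - 14.364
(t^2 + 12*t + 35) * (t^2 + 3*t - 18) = t^4 + 15*t^3 + 53*t^2 - 111*t - 630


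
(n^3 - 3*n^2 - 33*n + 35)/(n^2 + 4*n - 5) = n - 7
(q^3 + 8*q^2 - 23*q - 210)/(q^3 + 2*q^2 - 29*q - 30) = (q + 7)/(q + 1)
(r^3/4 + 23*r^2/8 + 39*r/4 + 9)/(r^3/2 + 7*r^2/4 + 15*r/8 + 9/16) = 2*(r^2 + 10*r + 24)/(4*r^2 + 8*r + 3)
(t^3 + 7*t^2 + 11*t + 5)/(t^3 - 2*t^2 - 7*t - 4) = (t + 5)/(t - 4)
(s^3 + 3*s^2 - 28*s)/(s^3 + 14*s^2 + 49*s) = (s - 4)/(s + 7)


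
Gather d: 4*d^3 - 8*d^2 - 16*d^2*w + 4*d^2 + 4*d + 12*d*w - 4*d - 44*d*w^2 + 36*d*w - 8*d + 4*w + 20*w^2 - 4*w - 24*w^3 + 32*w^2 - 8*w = 4*d^3 + d^2*(-16*w - 4) + d*(-44*w^2 + 48*w - 8) - 24*w^3 + 52*w^2 - 8*w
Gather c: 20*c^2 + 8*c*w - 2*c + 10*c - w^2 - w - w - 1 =20*c^2 + c*(8*w + 8) - w^2 - 2*w - 1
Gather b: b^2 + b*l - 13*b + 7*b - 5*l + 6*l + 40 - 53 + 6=b^2 + b*(l - 6) + l - 7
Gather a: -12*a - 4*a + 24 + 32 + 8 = 64 - 16*a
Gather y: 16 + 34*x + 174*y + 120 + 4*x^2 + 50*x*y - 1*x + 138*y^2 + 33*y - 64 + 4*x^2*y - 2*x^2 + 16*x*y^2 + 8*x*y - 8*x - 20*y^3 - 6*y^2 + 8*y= 2*x^2 + 25*x - 20*y^3 + y^2*(16*x + 132) + y*(4*x^2 + 58*x + 215) + 72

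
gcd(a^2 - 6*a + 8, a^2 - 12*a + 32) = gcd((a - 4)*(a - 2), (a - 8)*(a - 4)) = a - 4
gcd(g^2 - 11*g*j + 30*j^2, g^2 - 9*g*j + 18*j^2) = g - 6*j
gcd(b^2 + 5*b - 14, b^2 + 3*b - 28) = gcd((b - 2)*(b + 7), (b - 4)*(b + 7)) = b + 7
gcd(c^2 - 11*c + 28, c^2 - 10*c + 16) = 1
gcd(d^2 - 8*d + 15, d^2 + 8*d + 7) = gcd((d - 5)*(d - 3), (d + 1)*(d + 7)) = 1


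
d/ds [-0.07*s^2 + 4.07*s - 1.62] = 4.07 - 0.14*s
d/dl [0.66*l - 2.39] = 0.660000000000000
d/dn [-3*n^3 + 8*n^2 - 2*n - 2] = -9*n^2 + 16*n - 2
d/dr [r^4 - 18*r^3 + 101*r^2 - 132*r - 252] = 4*r^3 - 54*r^2 + 202*r - 132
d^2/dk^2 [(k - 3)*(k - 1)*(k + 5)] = 6*k + 2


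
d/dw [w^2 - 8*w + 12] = 2*w - 8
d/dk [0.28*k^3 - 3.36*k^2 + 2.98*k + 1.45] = 0.84*k^2 - 6.72*k + 2.98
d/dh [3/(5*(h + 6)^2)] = -6/(5*(h + 6)^3)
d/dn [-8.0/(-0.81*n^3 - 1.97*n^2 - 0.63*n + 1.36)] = (-19.44*n^2 - 31.52*n - 5.04)/(0.81*n^3 + 1.97*n^2 + 0.63*n - 1.36)^2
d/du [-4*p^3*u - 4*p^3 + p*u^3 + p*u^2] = p*(-4*p^2 + 3*u^2 + 2*u)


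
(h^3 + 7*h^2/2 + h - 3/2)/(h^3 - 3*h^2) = (h^3 + 7*h^2/2 + h - 3/2)/(h^2*(h - 3))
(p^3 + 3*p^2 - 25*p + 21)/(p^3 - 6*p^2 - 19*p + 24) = (p^2 + 4*p - 21)/(p^2 - 5*p - 24)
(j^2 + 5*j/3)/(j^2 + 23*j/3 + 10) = j/(j + 6)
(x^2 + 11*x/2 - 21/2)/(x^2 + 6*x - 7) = (x - 3/2)/(x - 1)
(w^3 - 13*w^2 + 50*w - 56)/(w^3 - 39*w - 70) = (w^2 - 6*w + 8)/(w^2 + 7*w + 10)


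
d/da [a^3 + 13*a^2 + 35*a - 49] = 3*a^2 + 26*a + 35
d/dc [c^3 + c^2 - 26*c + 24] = 3*c^2 + 2*c - 26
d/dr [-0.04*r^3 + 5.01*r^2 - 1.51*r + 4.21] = -0.12*r^2 + 10.02*r - 1.51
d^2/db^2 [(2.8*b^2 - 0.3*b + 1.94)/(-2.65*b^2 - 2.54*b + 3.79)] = (41.9071*b^3 - 250.4727*b^2 - 60.27054*b - 138.663988)/(18.609625*b^6 + 53.51145*b^5 - 28.555605*b^4 - 136.675876*b^3 + 40.839903*b^2 + 109.454442*b - 54.439939)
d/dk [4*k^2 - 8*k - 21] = 8*k - 8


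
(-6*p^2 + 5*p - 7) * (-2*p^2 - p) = 12*p^4 - 4*p^3 + 9*p^2 + 7*p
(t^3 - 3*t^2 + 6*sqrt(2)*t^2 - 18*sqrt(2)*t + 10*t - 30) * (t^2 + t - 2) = t^5 - 2*t^4 + 6*sqrt(2)*t^4 - 12*sqrt(2)*t^3 + 5*t^3 - 30*sqrt(2)*t^2 - 14*t^2 - 50*t + 36*sqrt(2)*t + 60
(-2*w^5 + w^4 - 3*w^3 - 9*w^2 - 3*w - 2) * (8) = -16*w^5 + 8*w^4 - 24*w^3 - 72*w^2 - 24*w - 16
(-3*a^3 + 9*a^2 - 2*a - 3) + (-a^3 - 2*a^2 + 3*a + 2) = -4*a^3 + 7*a^2 + a - 1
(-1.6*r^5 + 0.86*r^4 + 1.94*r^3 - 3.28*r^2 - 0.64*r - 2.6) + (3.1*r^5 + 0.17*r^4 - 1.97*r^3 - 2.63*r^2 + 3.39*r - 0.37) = 1.5*r^5 + 1.03*r^4 - 0.03*r^3 - 5.91*r^2 + 2.75*r - 2.97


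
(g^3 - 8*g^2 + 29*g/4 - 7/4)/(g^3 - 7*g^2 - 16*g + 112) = (g^2 - g + 1/4)/(g^2 - 16)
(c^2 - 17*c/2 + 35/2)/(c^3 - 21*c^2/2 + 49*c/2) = (c - 5)/(c*(c - 7))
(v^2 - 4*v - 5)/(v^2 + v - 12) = (v^2 - 4*v - 5)/(v^2 + v - 12)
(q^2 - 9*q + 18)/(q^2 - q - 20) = (-q^2 + 9*q - 18)/(-q^2 + q + 20)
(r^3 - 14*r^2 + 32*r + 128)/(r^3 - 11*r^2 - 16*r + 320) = (r + 2)/(r + 5)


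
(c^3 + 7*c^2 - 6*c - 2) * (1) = c^3 + 7*c^2 - 6*c - 2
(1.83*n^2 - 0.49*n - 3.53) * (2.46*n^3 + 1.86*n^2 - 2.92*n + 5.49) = 4.5018*n^5 + 2.1984*n^4 - 14.9388*n^3 + 4.9117*n^2 + 7.6175*n - 19.3797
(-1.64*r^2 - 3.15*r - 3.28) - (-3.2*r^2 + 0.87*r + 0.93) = 1.56*r^2 - 4.02*r - 4.21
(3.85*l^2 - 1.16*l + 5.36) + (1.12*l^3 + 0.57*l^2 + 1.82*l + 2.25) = 1.12*l^3 + 4.42*l^2 + 0.66*l + 7.61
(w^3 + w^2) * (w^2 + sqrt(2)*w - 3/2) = w^5 + w^4 + sqrt(2)*w^4 - 3*w^3/2 + sqrt(2)*w^3 - 3*w^2/2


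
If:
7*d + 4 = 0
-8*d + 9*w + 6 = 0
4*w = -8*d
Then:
No Solution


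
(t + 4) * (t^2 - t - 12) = t^3 + 3*t^2 - 16*t - 48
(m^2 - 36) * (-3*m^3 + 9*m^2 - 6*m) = -3*m^5 + 9*m^4 + 102*m^3 - 324*m^2 + 216*m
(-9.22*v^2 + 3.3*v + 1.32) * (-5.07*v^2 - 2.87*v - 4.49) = 46.7454*v^4 + 9.7304*v^3 + 25.2344*v^2 - 18.6054*v - 5.9268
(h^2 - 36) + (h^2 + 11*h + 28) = 2*h^2 + 11*h - 8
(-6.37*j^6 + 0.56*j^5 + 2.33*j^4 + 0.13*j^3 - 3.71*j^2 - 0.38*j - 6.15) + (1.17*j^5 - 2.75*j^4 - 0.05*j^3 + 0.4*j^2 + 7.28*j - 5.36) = -6.37*j^6 + 1.73*j^5 - 0.42*j^4 + 0.08*j^3 - 3.31*j^2 + 6.9*j - 11.51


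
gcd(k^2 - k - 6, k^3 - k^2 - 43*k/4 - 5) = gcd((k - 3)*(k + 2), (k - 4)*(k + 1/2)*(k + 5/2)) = 1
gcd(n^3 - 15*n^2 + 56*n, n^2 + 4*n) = n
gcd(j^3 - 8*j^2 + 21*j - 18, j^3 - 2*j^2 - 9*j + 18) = j^2 - 5*j + 6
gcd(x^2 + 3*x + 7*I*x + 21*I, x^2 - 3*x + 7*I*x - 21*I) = x + 7*I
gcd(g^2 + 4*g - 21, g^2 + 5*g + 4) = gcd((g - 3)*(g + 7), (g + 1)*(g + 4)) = 1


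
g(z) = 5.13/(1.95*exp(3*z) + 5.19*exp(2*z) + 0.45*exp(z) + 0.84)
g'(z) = 5.13*(-5.85*exp(3*z) - 10.38*exp(2*z) - 0.45*exp(z))/(1.95*exp(3*z) + 5.19*exp(2*z) + 0.45*exp(z) + 0.84)^2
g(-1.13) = 3.22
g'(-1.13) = -2.88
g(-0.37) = 1.20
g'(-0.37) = -2.02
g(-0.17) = 0.84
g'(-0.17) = -1.56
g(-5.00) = 6.08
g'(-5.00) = -0.03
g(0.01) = 0.60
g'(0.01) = -1.18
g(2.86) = 0.00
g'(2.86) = -0.00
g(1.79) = 0.01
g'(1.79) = -0.02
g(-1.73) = 4.69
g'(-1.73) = -1.88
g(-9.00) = 6.11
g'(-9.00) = 0.00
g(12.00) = 0.00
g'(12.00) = 0.00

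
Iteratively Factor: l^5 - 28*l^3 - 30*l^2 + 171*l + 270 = (l + 2)*(l^4 - 2*l^3 - 24*l^2 + 18*l + 135) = (l + 2)*(l + 3)*(l^3 - 5*l^2 - 9*l + 45) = (l + 2)*(l + 3)^2*(l^2 - 8*l + 15) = (l - 5)*(l + 2)*(l + 3)^2*(l - 3)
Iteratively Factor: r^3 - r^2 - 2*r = (r + 1)*(r^2 - 2*r) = (r - 2)*(r + 1)*(r)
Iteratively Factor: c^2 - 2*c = (c)*(c - 2)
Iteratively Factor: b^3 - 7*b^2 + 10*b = (b)*(b^2 - 7*b + 10) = b*(b - 5)*(b - 2)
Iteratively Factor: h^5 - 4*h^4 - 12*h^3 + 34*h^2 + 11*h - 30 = (h - 2)*(h^4 - 2*h^3 - 16*h^2 + 2*h + 15) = (h - 2)*(h + 3)*(h^3 - 5*h^2 - h + 5) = (h - 2)*(h + 1)*(h + 3)*(h^2 - 6*h + 5) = (h - 2)*(h - 1)*(h + 1)*(h + 3)*(h - 5)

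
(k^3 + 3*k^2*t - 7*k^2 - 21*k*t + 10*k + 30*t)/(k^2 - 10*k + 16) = (k^2 + 3*k*t - 5*k - 15*t)/(k - 8)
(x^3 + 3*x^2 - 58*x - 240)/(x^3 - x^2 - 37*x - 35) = (x^2 - 2*x - 48)/(x^2 - 6*x - 7)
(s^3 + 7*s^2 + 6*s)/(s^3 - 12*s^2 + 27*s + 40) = s*(s + 6)/(s^2 - 13*s + 40)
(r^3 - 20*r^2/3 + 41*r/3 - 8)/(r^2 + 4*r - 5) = (r^2 - 17*r/3 + 8)/(r + 5)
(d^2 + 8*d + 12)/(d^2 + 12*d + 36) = (d + 2)/(d + 6)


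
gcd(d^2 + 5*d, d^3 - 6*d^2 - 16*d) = d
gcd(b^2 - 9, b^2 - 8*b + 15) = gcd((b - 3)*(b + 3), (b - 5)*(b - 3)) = b - 3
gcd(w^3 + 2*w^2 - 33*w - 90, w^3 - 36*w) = w - 6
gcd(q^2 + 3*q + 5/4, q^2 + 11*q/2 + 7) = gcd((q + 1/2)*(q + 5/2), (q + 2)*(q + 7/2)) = 1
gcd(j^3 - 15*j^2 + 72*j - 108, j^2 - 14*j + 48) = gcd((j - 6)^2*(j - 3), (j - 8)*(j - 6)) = j - 6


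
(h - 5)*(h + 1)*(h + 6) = h^3 + 2*h^2 - 29*h - 30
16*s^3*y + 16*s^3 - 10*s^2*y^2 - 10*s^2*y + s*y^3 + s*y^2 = (-8*s + y)*(-2*s + y)*(s*y + s)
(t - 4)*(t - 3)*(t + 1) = t^3 - 6*t^2 + 5*t + 12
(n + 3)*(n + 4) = n^2 + 7*n + 12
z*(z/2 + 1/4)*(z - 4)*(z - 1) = z^4/2 - 9*z^3/4 + 3*z^2/4 + z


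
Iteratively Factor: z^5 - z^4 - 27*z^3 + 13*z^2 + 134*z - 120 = (z - 5)*(z^4 + 4*z^3 - 7*z^2 - 22*z + 24) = (z - 5)*(z - 1)*(z^3 + 5*z^2 - 2*z - 24) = (z - 5)*(z - 1)*(z + 3)*(z^2 + 2*z - 8) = (z - 5)*(z - 1)*(z + 3)*(z + 4)*(z - 2)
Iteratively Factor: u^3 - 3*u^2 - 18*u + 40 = (u - 2)*(u^2 - u - 20) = (u - 5)*(u - 2)*(u + 4)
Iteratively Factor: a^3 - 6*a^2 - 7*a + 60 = (a - 4)*(a^2 - 2*a - 15) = (a - 4)*(a + 3)*(a - 5)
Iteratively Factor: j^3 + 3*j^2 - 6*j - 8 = (j + 1)*(j^2 + 2*j - 8) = (j - 2)*(j + 1)*(j + 4)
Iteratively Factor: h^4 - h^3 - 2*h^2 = (h - 2)*(h^3 + h^2) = h*(h - 2)*(h^2 + h) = h*(h - 2)*(h + 1)*(h)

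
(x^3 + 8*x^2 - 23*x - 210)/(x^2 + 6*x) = x + 2 - 35/x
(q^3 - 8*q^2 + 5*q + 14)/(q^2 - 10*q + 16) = (q^2 - 6*q - 7)/(q - 8)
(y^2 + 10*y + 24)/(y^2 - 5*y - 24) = (y^2 + 10*y + 24)/(y^2 - 5*y - 24)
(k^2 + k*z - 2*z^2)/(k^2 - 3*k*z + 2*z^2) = (-k - 2*z)/(-k + 2*z)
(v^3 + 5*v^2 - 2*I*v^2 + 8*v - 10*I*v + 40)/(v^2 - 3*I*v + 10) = (v^2 + v*(5 - 4*I) - 20*I)/(v - 5*I)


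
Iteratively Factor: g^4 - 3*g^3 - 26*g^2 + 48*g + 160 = (g + 2)*(g^3 - 5*g^2 - 16*g + 80) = (g - 4)*(g + 2)*(g^2 - g - 20) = (g - 4)*(g + 2)*(g + 4)*(g - 5)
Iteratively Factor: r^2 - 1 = (r - 1)*(r + 1)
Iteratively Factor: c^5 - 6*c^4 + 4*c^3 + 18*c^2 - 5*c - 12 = (c - 4)*(c^4 - 2*c^3 - 4*c^2 + 2*c + 3) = (c - 4)*(c - 3)*(c^3 + c^2 - c - 1) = (c - 4)*(c - 3)*(c - 1)*(c^2 + 2*c + 1) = (c - 4)*(c - 3)*(c - 1)*(c + 1)*(c + 1)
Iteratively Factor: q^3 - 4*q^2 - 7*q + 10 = (q - 1)*(q^2 - 3*q - 10) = (q - 1)*(q + 2)*(q - 5)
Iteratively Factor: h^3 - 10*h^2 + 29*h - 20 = (h - 5)*(h^2 - 5*h + 4) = (h - 5)*(h - 1)*(h - 4)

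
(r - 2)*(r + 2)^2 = r^3 + 2*r^2 - 4*r - 8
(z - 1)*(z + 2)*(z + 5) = z^3 + 6*z^2 + 3*z - 10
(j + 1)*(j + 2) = j^2 + 3*j + 2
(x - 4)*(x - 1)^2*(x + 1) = x^4 - 5*x^3 + 3*x^2 + 5*x - 4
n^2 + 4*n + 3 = (n + 1)*(n + 3)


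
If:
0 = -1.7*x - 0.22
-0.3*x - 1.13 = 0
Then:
No Solution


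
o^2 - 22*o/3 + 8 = (o - 6)*(o - 4/3)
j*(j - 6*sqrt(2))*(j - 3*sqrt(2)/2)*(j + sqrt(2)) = j^4 - 13*sqrt(2)*j^3/2 + 3*j^2 + 18*sqrt(2)*j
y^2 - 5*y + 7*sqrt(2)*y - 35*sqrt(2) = (y - 5)*(y + 7*sqrt(2))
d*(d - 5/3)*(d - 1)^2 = d^4 - 11*d^3/3 + 13*d^2/3 - 5*d/3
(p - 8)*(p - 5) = p^2 - 13*p + 40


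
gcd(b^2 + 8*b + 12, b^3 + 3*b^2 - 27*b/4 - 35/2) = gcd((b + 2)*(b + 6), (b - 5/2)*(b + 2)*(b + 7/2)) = b + 2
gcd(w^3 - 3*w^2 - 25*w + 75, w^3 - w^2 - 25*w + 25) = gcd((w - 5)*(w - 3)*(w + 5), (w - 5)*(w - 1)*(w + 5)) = w^2 - 25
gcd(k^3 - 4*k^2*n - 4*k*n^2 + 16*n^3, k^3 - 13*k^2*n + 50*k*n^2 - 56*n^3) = k^2 - 6*k*n + 8*n^2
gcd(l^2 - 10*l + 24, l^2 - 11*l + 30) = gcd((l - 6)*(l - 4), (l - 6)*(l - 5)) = l - 6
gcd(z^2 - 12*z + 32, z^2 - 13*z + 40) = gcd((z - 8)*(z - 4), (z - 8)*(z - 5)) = z - 8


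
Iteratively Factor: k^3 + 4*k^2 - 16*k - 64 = (k + 4)*(k^2 - 16) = (k - 4)*(k + 4)*(k + 4)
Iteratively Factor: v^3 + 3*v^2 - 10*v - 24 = (v + 4)*(v^2 - v - 6) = (v - 3)*(v + 4)*(v + 2)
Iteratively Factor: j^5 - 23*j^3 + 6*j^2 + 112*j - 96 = (j - 4)*(j^4 + 4*j^3 - 7*j^2 - 22*j + 24) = (j - 4)*(j - 2)*(j^3 + 6*j^2 + 5*j - 12) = (j - 4)*(j - 2)*(j - 1)*(j^2 + 7*j + 12) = (j - 4)*(j - 2)*(j - 1)*(j + 3)*(j + 4)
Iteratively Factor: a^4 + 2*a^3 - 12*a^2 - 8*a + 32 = (a + 4)*(a^3 - 2*a^2 - 4*a + 8) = (a - 2)*(a + 4)*(a^2 - 4) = (a - 2)^2*(a + 4)*(a + 2)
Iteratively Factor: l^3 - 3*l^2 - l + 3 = (l - 1)*(l^2 - 2*l - 3) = (l - 3)*(l - 1)*(l + 1)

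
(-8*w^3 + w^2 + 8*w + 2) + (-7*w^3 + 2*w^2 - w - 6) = -15*w^3 + 3*w^2 + 7*w - 4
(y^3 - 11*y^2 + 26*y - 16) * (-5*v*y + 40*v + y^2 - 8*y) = -5*v*y^4 + 95*v*y^3 - 570*v*y^2 + 1120*v*y - 640*v + y^5 - 19*y^4 + 114*y^3 - 224*y^2 + 128*y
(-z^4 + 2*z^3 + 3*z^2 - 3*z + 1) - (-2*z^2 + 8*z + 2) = -z^4 + 2*z^3 + 5*z^2 - 11*z - 1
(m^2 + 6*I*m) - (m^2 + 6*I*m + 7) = -7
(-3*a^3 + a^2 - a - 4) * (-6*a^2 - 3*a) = 18*a^5 + 3*a^4 + 3*a^3 + 27*a^2 + 12*a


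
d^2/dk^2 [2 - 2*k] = 0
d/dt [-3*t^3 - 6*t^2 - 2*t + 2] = -9*t^2 - 12*t - 2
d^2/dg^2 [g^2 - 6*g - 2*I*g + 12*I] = 2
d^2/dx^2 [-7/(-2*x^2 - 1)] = 28*(6*x^2 - 1)/(2*x^2 + 1)^3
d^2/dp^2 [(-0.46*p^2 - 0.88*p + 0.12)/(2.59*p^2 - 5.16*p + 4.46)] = (-24.101504*p^3 + 36.711696*p^2 + 51.369024*p - 55.1864)/(17.373979*p^6 - 103.841388*p^5 + 296.63529*p^4 - 495.01944*p^3 + 510.80826*p^2 - 307.921968*p + 88.716536)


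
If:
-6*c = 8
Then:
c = -4/3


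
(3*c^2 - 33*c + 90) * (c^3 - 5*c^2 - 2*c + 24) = 3*c^5 - 48*c^4 + 249*c^3 - 312*c^2 - 972*c + 2160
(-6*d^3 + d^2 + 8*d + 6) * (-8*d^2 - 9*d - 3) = 48*d^5 + 46*d^4 - 55*d^3 - 123*d^2 - 78*d - 18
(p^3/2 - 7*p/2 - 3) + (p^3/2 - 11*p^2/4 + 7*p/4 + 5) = p^3 - 11*p^2/4 - 7*p/4 + 2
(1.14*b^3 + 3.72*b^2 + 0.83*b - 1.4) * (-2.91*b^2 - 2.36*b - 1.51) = -3.3174*b^5 - 13.5156*b^4 - 12.9159*b^3 - 3.502*b^2 + 2.0507*b + 2.114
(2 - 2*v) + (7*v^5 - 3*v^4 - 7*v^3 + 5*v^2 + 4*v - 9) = 7*v^5 - 3*v^4 - 7*v^3 + 5*v^2 + 2*v - 7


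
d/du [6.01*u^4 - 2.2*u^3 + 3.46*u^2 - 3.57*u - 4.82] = 24.04*u^3 - 6.6*u^2 + 6.92*u - 3.57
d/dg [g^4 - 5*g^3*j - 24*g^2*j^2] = g*(4*g^2 - 15*g*j - 48*j^2)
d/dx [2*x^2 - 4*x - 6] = 4*x - 4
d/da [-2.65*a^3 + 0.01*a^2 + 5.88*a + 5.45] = -7.95*a^2 + 0.02*a + 5.88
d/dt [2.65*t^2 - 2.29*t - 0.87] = 5.3*t - 2.29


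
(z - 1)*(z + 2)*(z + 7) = z^3 + 8*z^2 + 5*z - 14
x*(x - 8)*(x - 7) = x^3 - 15*x^2 + 56*x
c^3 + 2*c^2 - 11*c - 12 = (c - 3)*(c + 1)*(c + 4)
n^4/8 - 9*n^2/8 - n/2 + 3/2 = (n/4 + 1/2)*(n/2 + 1)*(n - 3)*(n - 1)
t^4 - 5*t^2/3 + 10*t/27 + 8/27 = (t - 1)*(t - 2/3)*(t + 1/3)*(t + 4/3)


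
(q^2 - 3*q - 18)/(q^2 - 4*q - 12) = (q + 3)/(q + 2)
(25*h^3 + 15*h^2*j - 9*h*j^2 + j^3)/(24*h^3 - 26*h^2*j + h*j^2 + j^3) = (25*h^3 + 15*h^2*j - 9*h*j^2 + j^3)/(24*h^3 - 26*h^2*j + h*j^2 + j^3)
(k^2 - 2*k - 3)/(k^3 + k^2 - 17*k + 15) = (k + 1)/(k^2 + 4*k - 5)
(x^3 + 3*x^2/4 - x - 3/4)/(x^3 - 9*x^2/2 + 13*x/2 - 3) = (4*x^2 + 7*x + 3)/(2*(2*x^2 - 7*x + 6))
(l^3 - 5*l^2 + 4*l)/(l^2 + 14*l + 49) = l*(l^2 - 5*l + 4)/(l^2 + 14*l + 49)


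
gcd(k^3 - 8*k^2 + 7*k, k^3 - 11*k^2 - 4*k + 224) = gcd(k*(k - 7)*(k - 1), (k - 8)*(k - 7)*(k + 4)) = k - 7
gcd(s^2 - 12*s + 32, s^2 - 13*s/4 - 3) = s - 4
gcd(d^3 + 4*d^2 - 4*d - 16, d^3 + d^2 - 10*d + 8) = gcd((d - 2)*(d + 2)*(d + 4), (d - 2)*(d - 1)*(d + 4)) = d^2 + 2*d - 8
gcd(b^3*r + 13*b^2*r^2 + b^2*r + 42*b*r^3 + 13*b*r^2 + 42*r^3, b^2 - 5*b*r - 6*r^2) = 1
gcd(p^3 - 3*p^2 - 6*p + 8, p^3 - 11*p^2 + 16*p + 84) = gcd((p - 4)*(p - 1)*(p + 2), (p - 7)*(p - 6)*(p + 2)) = p + 2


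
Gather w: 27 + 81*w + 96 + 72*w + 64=153*w + 187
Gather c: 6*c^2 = 6*c^2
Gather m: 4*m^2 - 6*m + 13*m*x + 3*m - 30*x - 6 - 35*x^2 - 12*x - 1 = 4*m^2 + m*(13*x - 3) - 35*x^2 - 42*x - 7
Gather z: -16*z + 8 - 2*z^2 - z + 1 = -2*z^2 - 17*z + 9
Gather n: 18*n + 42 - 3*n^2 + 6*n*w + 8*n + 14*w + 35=-3*n^2 + n*(6*w + 26) + 14*w + 77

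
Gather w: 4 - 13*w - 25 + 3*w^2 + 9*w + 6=3*w^2 - 4*w - 15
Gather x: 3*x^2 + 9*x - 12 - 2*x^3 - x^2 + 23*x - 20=-2*x^3 + 2*x^2 + 32*x - 32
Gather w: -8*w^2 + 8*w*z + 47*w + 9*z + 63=-8*w^2 + w*(8*z + 47) + 9*z + 63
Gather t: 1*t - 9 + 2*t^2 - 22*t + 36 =2*t^2 - 21*t + 27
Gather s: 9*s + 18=9*s + 18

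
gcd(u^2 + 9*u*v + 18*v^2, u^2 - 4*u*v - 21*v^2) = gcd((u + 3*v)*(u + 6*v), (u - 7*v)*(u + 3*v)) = u + 3*v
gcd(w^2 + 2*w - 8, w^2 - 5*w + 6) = w - 2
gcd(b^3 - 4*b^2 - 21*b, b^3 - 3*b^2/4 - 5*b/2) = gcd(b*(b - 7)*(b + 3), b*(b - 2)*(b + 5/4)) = b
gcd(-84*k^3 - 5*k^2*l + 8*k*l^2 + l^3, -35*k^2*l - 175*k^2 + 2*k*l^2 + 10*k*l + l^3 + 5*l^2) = 7*k + l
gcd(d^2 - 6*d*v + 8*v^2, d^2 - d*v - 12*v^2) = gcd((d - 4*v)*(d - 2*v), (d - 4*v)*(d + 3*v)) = -d + 4*v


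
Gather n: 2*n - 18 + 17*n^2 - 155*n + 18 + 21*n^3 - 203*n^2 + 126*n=21*n^3 - 186*n^2 - 27*n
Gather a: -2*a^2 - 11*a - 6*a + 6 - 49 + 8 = -2*a^2 - 17*a - 35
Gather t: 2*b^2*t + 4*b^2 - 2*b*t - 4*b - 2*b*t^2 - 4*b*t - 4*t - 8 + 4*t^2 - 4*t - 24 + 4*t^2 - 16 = 4*b^2 - 4*b + t^2*(8 - 2*b) + t*(2*b^2 - 6*b - 8) - 48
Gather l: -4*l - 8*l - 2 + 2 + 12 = 12 - 12*l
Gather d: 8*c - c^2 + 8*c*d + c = -c^2 + 8*c*d + 9*c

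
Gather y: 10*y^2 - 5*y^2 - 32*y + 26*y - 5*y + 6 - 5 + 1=5*y^2 - 11*y + 2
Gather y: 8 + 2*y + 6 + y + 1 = 3*y + 15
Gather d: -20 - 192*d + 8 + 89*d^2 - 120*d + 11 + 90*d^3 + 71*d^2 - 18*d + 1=90*d^3 + 160*d^2 - 330*d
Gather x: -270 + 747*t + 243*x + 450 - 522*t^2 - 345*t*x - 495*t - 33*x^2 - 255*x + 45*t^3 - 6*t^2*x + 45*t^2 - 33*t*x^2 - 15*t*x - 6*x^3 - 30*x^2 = 45*t^3 - 477*t^2 + 252*t - 6*x^3 + x^2*(-33*t - 63) + x*(-6*t^2 - 360*t - 12) + 180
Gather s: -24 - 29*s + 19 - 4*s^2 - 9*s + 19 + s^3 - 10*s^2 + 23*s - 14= s^3 - 14*s^2 - 15*s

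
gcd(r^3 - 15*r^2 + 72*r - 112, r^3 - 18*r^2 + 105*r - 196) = r^2 - 11*r + 28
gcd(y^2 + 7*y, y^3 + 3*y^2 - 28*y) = y^2 + 7*y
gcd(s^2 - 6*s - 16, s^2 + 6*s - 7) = 1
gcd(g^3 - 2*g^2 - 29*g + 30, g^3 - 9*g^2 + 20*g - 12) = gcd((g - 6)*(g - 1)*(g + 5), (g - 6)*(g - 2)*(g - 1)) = g^2 - 7*g + 6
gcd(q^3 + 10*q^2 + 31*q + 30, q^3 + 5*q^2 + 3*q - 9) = q + 3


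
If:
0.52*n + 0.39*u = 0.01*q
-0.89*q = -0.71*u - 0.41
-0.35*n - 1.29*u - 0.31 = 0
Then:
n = 0.23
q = 0.22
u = -0.30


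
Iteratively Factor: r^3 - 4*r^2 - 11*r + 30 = (r + 3)*(r^2 - 7*r + 10) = (r - 2)*(r + 3)*(r - 5)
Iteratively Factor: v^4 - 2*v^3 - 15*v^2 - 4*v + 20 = (v - 5)*(v^3 + 3*v^2 - 4) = (v - 5)*(v - 1)*(v^2 + 4*v + 4) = (v - 5)*(v - 1)*(v + 2)*(v + 2)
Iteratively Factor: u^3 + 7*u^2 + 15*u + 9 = (u + 3)*(u^2 + 4*u + 3) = (u + 3)^2*(u + 1)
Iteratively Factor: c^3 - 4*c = (c + 2)*(c^2 - 2*c) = c*(c + 2)*(c - 2)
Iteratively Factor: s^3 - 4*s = (s - 2)*(s^2 + 2*s) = (s - 2)*(s + 2)*(s)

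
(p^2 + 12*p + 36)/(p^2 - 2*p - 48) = (p + 6)/(p - 8)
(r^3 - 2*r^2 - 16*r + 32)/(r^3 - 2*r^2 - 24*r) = (r^2 - 6*r + 8)/(r*(r - 6))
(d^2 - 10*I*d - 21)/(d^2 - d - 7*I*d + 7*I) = (d - 3*I)/(d - 1)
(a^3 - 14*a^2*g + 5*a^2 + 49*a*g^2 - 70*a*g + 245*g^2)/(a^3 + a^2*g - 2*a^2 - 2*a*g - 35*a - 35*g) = (a^2 - 14*a*g + 49*g^2)/(a^2 + a*g - 7*a - 7*g)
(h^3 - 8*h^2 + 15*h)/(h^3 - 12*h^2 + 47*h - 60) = h/(h - 4)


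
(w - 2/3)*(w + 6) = w^2 + 16*w/3 - 4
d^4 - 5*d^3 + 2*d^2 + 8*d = d*(d - 4)*(d - 2)*(d + 1)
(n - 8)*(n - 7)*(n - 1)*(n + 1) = n^4 - 15*n^3 + 55*n^2 + 15*n - 56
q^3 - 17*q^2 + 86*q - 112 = (q - 8)*(q - 7)*(q - 2)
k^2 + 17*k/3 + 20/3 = (k + 5/3)*(k + 4)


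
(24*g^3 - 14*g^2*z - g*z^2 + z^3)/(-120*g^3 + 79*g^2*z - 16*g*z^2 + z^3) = (-8*g^2 + 2*g*z + z^2)/(40*g^2 - 13*g*z + z^2)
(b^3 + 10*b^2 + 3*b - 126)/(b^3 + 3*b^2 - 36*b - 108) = (b^2 + 4*b - 21)/(b^2 - 3*b - 18)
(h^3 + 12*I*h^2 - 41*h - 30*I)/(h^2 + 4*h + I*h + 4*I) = (h^2 + 11*I*h - 30)/(h + 4)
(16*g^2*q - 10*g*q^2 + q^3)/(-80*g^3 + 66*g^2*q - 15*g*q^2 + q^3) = q/(-5*g + q)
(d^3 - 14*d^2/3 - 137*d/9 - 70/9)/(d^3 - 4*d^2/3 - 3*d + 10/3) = (3*d^2 - 19*d - 14)/(3*(d^2 - 3*d + 2))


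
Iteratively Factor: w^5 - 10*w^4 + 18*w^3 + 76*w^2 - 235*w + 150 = (w - 2)*(w^4 - 8*w^3 + 2*w^2 + 80*w - 75) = (w - 5)*(w - 2)*(w^3 - 3*w^2 - 13*w + 15) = (w - 5)*(w - 2)*(w - 1)*(w^2 - 2*w - 15) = (w - 5)*(w - 2)*(w - 1)*(w + 3)*(w - 5)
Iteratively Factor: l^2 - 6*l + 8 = (l - 4)*(l - 2)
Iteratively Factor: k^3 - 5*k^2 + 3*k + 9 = (k - 3)*(k^2 - 2*k - 3) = (k - 3)*(k + 1)*(k - 3)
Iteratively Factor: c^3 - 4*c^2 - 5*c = (c + 1)*(c^2 - 5*c) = (c - 5)*(c + 1)*(c)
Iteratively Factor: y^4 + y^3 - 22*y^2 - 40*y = (y + 4)*(y^3 - 3*y^2 - 10*y) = (y + 2)*(y + 4)*(y^2 - 5*y) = (y - 5)*(y + 2)*(y + 4)*(y)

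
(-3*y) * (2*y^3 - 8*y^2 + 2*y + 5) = -6*y^4 + 24*y^3 - 6*y^2 - 15*y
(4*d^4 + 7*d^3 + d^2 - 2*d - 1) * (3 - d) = -4*d^5 + 5*d^4 + 20*d^3 + 5*d^2 - 5*d - 3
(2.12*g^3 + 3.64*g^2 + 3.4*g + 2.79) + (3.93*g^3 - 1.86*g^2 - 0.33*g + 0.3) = 6.05*g^3 + 1.78*g^2 + 3.07*g + 3.09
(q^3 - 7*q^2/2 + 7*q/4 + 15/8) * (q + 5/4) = q^4 - 9*q^3/4 - 21*q^2/8 + 65*q/16 + 75/32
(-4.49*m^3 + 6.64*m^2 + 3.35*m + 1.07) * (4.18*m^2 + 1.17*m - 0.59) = -18.7682*m^5 + 22.5019*m^4 + 24.4209*m^3 + 4.4745*m^2 - 0.7246*m - 0.6313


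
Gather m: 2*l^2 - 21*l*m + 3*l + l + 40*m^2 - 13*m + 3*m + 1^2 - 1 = 2*l^2 + 4*l + 40*m^2 + m*(-21*l - 10)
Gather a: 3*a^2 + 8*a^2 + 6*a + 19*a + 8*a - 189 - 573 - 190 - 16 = 11*a^2 + 33*a - 968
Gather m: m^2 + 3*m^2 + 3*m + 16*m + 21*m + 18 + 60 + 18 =4*m^2 + 40*m + 96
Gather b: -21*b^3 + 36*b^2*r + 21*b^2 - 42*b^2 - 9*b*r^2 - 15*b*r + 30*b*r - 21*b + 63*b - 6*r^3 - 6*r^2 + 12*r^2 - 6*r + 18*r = -21*b^3 + b^2*(36*r - 21) + b*(-9*r^2 + 15*r + 42) - 6*r^3 + 6*r^2 + 12*r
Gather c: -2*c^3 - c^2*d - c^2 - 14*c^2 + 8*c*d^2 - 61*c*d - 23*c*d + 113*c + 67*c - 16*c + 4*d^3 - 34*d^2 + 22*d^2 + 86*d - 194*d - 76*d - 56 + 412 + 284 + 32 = -2*c^3 + c^2*(-d - 15) + c*(8*d^2 - 84*d + 164) + 4*d^3 - 12*d^2 - 184*d + 672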